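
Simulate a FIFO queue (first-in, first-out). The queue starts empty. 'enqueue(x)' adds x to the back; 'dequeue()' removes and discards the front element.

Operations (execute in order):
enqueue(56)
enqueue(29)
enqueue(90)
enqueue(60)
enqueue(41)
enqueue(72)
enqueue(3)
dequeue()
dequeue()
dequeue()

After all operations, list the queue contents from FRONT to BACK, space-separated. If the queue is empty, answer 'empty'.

Answer: 60 41 72 3

Derivation:
enqueue(56): [56]
enqueue(29): [56, 29]
enqueue(90): [56, 29, 90]
enqueue(60): [56, 29, 90, 60]
enqueue(41): [56, 29, 90, 60, 41]
enqueue(72): [56, 29, 90, 60, 41, 72]
enqueue(3): [56, 29, 90, 60, 41, 72, 3]
dequeue(): [29, 90, 60, 41, 72, 3]
dequeue(): [90, 60, 41, 72, 3]
dequeue(): [60, 41, 72, 3]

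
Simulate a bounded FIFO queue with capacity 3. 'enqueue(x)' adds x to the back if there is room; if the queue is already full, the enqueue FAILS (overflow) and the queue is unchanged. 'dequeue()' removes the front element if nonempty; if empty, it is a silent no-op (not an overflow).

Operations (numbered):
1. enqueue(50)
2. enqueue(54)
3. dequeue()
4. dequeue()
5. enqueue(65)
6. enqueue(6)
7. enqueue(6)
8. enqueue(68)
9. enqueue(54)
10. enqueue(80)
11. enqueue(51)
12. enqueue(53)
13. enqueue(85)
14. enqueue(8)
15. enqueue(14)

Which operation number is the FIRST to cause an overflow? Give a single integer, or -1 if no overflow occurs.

1. enqueue(50): size=1
2. enqueue(54): size=2
3. dequeue(): size=1
4. dequeue(): size=0
5. enqueue(65): size=1
6. enqueue(6): size=2
7. enqueue(6): size=3
8. enqueue(68): size=3=cap → OVERFLOW (fail)
9. enqueue(54): size=3=cap → OVERFLOW (fail)
10. enqueue(80): size=3=cap → OVERFLOW (fail)
11. enqueue(51): size=3=cap → OVERFLOW (fail)
12. enqueue(53): size=3=cap → OVERFLOW (fail)
13. enqueue(85): size=3=cap → OVERFLOW (fail)
14. enqueue(8): size=3=cap → OVERFLOW (fail)
15. enqueue(14): size=3=cap → OVERFLOW (fail)

Answer: 8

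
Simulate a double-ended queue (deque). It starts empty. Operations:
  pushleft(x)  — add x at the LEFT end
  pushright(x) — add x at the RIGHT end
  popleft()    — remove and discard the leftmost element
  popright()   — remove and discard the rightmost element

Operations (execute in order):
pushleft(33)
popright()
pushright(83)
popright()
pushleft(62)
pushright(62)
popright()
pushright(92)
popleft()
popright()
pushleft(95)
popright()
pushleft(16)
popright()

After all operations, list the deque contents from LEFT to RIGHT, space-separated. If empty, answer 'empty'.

Answer: empty

Derivation:
pushleft(33): [33]
popright(): []
pushright(83): [83]
popright(): []
pushleft(62): [62]
pushright(62): [62, 62]
popright(): [62]
pushright(92): [62, 92]
popleft(): [92]
popright(): []
pushleft(95): [95]
popright(): []
pushleft(16): [16]
popright(): []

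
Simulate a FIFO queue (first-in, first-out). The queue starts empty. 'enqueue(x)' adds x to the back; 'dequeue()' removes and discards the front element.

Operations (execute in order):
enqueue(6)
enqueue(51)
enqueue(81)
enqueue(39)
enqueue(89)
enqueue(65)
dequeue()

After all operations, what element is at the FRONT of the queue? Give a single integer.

Answer: 51

Derivation:
enqueue(6): queue = [6]
enqueue(51): queue = [6, 51]
enqueue(81): queue = [6, 51, 81]
enqueue(39): queue = [6, 51, 81, 39]
enqueue(89): queue = [6, 51, 81, 39, 89]
enqueue(65): queue = [6, 51, 81, 39, 89, 65]
dequeue(): queue = [51, 81, 39, 89, 65]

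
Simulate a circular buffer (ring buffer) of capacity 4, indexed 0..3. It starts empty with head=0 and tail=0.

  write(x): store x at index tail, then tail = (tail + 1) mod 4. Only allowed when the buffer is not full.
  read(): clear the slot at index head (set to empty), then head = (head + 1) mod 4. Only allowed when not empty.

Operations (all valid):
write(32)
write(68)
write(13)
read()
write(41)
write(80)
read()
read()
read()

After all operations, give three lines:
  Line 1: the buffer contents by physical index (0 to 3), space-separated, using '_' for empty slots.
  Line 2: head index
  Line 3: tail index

write(32): buf=[32 _ _ _], head=0, tail=1, size=1
write(68): buf=[32 68 _ _], head=0, tail=2, size=2
write(13): buf=[32 68 13 _], head=0, tail=3, size=3
read(): buf=[_ 68 13 _], head=1, tail=3, size=2
write(41): buf=[_ 68 13 41], head=1, tail=0, size=3
write(80): buf=[80 68 13 41], head=1, tail=1, size=4
read(): buf=[80 _ 13 41], head=2, tail=1, size=3
read(): buf=[80 _ _ 41], head=3, tail=1, size=2
read(): buf=[80 _ _ _], head=0, tail=1, size=1

Answer: 80 _ _ _
0
1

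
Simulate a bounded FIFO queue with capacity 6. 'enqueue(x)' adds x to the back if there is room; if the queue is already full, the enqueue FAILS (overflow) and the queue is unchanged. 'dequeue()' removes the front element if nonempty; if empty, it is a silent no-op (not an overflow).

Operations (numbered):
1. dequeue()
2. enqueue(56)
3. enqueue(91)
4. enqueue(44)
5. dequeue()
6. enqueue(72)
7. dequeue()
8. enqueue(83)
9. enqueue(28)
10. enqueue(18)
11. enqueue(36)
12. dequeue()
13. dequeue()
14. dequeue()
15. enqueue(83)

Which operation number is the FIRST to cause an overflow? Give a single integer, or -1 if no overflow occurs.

Answer: -1

Derivation:
1. dequeue(): empty, no-op, size=0
2. enqueue(56): size=1
3. enqueue(91): size=2
4. enqueue(44): size=3
5. dequeue(): size=2
6. enqueue(72): size=3
7. dequeue(): size=2
8. enqueue(83): size=3
9. enqueue(28): size=4
10. enqueue(18): size=5
11. enqueue(36): size=6
12. dequeue(): size=5
13. dequeue(): size=4
14. dequeue(): size=3
15. enqueue(83): size=4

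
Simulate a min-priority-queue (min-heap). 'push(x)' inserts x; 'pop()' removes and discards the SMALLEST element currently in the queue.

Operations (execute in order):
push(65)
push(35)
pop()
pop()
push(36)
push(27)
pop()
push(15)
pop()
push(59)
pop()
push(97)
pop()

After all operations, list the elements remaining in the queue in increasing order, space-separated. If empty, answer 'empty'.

Answer: 97

Derivation:
push(65): heap contents = [65]
push(35): heap contents = [35, 65]
pop() → 35: heap contents = [65]
pop() → 65: heap contents = []
push(36): heap contents = [36]
push(27): heap contents = [27, 36]
pop() → 27: heap contents = [36]
push(15): heap contents = [15, 36]
pop() → 15: heap contents = [36]
push(59): heap contents = [36, 59]
pop() → 36: heap contents = [59]
push(97): heap contents = [59, 97]
pop() → 59: heap contents = [97]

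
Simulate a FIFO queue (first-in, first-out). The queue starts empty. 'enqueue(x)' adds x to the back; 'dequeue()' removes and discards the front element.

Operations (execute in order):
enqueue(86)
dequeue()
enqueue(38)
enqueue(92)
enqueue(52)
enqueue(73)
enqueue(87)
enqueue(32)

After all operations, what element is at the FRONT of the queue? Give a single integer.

enqueue(86): queue = [86]
dequeue(): queue = []
enqueue(38): queue = [38]
enqueue(92): queue = [38, 92]
enqueue(52): queue = [38, 92, 52]
enqueue(73): queue = [38, 92, 52, 73]
enqueue(87): queue = [38, 92, 52, 73, 87]
enqueue(32): queue = [38, 92, 52, 73, 87, 32]

Answer: 38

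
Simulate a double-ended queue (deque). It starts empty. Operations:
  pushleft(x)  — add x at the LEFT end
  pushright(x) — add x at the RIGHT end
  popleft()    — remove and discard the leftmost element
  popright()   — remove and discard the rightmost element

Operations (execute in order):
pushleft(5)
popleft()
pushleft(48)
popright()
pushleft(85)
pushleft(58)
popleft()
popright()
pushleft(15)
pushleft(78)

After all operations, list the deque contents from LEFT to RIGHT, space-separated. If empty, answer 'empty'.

Answer: 78 15

Derivation:
pushleft(5): [5]
popleft(): []
pushleft(48): [48]
popright(): []
pushleft(85): [85]
pushleft(58): [58, 85]
popleft(): [85]
popright(): []
pushleft(15): [15]
pushleft(78): [78, 15]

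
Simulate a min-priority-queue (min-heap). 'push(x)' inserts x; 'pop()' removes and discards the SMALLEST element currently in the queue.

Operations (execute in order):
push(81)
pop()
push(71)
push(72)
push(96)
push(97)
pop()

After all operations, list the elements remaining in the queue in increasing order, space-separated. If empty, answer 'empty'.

Answer: 72 96 97

Derivation:
push(81): heap contents = [81]
pop() → 81: heap contents = []
push(71): heap contents = [71]
push(72): heap contents = [71, 72]
push(96): heap contents = [71, 72, 96]
push(97): heap contents = [71, 72, 96, 97]
pop() → 71: heap contents = [72, 96, 97]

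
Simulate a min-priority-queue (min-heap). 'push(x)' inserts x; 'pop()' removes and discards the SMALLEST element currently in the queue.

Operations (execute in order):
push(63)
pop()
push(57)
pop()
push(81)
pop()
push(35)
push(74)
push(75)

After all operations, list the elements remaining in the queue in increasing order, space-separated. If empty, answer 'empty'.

push(63): heap contents = [63]
pop() → 63: heap contents = []
push(57): heap contents = [57]
pop() → 57: heap contents = []
push(81): heap contents = [81]
pop() → 81: heap contents = []
push(35): heap contents = [35]
push(74): heap contents = [35, 74]
push(75): heap contents = [35, 74, 75]

Answer: 35 74 75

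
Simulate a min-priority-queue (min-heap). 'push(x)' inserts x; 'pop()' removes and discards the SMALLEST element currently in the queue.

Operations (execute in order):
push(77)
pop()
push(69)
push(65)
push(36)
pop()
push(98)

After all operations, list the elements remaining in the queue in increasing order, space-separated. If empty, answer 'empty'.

push(77): heap contents = [77]
pop() → 77: heap contents = []
push(69): heap contents = [69]
push(65): heap contents = [65, 69]
push(36): heap contents = [36, 65, 69]
pop() → 36: heap contents = [65, 69]
push(98): heap contents = [65, 69, 98]

Answer: 65 69 98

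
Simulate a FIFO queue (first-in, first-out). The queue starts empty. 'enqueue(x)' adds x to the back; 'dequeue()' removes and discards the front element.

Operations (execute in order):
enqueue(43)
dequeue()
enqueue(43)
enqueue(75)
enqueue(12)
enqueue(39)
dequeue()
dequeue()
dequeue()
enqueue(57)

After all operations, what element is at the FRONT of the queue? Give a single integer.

Answer: 39

Derivation:
enqueue(43): queue = [43]
dequeue(): queue = []
enqueue(43): queue = [43]
enqueue(75): queue = [43, 75]
enqueue(12): queue = [43, 75, 12]
enqueue(39): queue = [43, 75, 12, 39]
dequeue(): queue = [75, 12, 39]
dequeue(): queue = [12, 39]
dequeue(): queue = [39]
enqueue(57): queue = [39, 57]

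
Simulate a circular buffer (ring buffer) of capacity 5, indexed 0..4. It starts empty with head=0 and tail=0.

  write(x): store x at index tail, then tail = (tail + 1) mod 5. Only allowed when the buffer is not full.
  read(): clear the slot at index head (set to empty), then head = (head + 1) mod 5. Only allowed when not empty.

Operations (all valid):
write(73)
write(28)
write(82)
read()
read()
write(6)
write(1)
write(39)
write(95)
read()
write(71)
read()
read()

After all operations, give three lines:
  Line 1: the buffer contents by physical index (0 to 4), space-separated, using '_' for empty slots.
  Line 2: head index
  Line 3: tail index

write(73): buf=[73 _ _ _ _], head=0, tail=1, size=1
write(28): buf=[73 28 _ _ _], head=0, tail=2, size=2
write(82): buf=[73 28 82 _ _], head=0, tail=3, size=3
read(): buf=[_ 28 82 _ _], head=1, tail=3, size=2
read(): buf=[_ _ 82 _ _], head=2, tail=3, size=1
write(6): buf=[_ _ 82 6 _], head=2, tail=4, size=2
write(1): buf=[_ _ 82 6 1], head=2, tail=0, size=3
write(39): buf=[39 _ 82 6 1], head=2, tail=1, size=4
write(95): buf=[39 95 82 6 1], head=2, tail=2, size=5
read(): buf=[39 95 _ 6 1], head=3, tail=2, size=4
write(71): buf=[39 95 71 6 1], head=3, tail=3, size=5
read(): buf=[39 95 71 _ 1], head=4, tail=3, size=4
read(): buf=[39 95 71 _ _], head=0, tail=3, size=3

Answer: 39 95 71 _ _
0
3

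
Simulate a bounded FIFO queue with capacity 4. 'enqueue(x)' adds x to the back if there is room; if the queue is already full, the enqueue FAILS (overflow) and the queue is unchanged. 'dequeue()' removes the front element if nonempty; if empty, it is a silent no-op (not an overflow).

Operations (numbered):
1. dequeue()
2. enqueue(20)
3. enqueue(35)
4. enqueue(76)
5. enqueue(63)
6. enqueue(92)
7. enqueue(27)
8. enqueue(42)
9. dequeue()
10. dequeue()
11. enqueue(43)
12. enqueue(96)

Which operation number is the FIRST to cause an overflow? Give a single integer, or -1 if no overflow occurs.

1. dequeue(): empty, no-op, size=0
2. enqueue(20): size=1
3. enqueue(35): size=2
4. enqueue(76): size=3
5. enqueue(63): size=4
6. enqueue(92): size=4=cap → OVERFLOW (fail)
7. enqueue(27): size=4=cap → OVERFLOW (fail)
8. enqueue(42): size=4=cap → OVERFLOW (fail)
9. dequeue(): size=3
10. dequeue(): size=2
11. enqueue(43): size=3
12. enqueue(96): size=4

Answer: 6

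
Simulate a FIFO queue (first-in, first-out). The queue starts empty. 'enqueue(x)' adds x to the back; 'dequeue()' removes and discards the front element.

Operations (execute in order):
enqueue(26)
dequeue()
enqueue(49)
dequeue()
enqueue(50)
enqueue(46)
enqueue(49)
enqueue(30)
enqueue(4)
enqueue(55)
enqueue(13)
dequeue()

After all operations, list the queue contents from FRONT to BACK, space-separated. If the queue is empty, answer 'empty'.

Answer: 46 49 30 4 55 13

Derivation:
enqueue(26): [26]
dequeue(): []
enqueue(49): [49]
dequeue(): []
enqueue(50): [50]
enqueue(46): [50, 46]
enqueue(49): [50, 46, 49]
enqueue(30): [50, 46, 49, 30]
enqueue(4): [50, 46, 49, 30, 4]
enqueue(55): [50, 46, 49, 30, 4, 55]
enqueue(13): [50, 46, 49, 30, 4, 55, 13]
dequeue(): [46, 49, 30, 4, 55, 13]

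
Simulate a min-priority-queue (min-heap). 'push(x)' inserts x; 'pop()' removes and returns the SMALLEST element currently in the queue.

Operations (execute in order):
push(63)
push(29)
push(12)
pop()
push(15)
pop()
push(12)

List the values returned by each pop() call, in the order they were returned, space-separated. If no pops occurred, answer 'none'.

push(63): heap contents = [63]
push(29): heap contents = [29, 63]
push(12): heap contents = [12, 29, 63]
pop() → 12: heap contents = [29, 63]
push(15): heap contents = [15, 29, 63]
pop() → 15: heap contents = [29, 63]
push(12): heap contents = [12, 29, 63]

Answer: 12 15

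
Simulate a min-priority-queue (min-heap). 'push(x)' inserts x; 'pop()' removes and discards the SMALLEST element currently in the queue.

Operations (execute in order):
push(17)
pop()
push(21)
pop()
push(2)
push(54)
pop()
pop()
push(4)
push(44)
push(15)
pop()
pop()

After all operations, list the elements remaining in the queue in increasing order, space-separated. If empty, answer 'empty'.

Answer: 44

Derivation:
push(17): heap contents = [17]
pop() → 17: heap contents = []
push(21): heap contents = [21]
pop() → 21: heap contents = []
push(2): heap contents = [2]
push(54): heap contents = [2, 54]
pop() → 2: heap contents = [54]
pop() → 54: heap contents = []
push(4): heap contents = [4]
push(44): heap contents = [4, 44]
push(15): heap contents = [4, 15, 44]
pop() → 4: heap contents = [15, 44]
pop() → 15: heap contents = [44]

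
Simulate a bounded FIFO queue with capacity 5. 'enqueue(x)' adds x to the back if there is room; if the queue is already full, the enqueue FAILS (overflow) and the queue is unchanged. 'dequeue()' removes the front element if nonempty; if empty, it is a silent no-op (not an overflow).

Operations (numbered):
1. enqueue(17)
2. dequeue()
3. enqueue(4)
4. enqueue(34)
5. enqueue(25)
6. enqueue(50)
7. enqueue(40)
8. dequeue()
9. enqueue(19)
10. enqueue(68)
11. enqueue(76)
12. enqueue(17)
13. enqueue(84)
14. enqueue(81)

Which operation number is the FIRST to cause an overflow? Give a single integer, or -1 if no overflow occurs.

Answer: 10

Derivation:
1. enqueue(17): size=1
2. dequeue(): size=0
3. enqueue(4): size=1
4. enqueue(34): size=2
5. enqueue(25): size=3
6. enqueue(50): size=4
7. enqueue(40): size=5
8. dequeue(): size=4
9. enqueue(19): size=5
10. enqueue(68): size=5=cap → OVERFLOW (fail)
11. enqueue(76): size=5=cap → OVERFLOW (fail)
12. enqueue(17): size=5=cap → OVERFLOW (fail)
13. enqueue(84): size=5=cap → OVERFLOW (fail)
14. enqueue(81): size=5=cap → OVERFLOW (fail)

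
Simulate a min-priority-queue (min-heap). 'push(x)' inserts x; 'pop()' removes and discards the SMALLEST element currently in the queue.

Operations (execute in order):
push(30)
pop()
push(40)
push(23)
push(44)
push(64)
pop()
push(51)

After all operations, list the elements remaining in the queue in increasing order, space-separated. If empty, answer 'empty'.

Answer: 40 44 51 64

Derivation:
push(30): heap contents = [30]
pop() → 30: heap contents = []
push(40): heap contents = [40]
push(23): heap contents = [23, 40]
push(44): heap contents = [23, 40, 44]
push(64): heap contents = [23, 40, 44, 64]
pop() → 23: heap contents = [40, 44, 64]
push(51): heap contents = [40, 44, 51, 64]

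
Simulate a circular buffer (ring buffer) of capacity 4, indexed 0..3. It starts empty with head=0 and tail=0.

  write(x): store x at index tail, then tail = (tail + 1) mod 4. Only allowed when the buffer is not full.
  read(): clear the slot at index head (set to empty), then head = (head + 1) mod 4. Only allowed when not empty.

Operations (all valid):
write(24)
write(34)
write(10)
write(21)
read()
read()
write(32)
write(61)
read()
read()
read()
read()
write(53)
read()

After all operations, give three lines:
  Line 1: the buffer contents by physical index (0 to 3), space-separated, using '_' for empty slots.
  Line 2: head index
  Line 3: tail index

Answer: _ _ _ _
3
3

Derivation:
write(24): buf=[24 _ _ _], head=0, tail=1, size=1
write(34): buf=[24 34 _ _], head=0, tail=2, size=2
write(10): buf=[24 34 10 _], head=0, tail=3, size=3
write(21): buf=[24 34 10 21], head=0, tail=0, size=4
read(): buf=[_ 34 10 21], head=1, tail=0, size=3
read(): buf=[_ _ 10 21], head=2, tail=0, size=2
write(32): buf=[32 _ 10 21], head=2, tail=1, size=3
write(61): buf=[32 61 10 21], head=2, tail=2, size=4
read(): buf=[32 61 _ 21], head=3, tail=2, size=3
read(): buf=[32 61 _ _], head=0, tail=2, size=2
read(): buf=[_ 61 _ _], head=1, tail=2, size=1
read(): buf=[_ _ _ _], head=2, tail=2, size=0
write(53): buf=[_ _ 53 _], head=2, tail=3, size=1
read(): buf=[_ _ _ _], head=3, tail=3, size=0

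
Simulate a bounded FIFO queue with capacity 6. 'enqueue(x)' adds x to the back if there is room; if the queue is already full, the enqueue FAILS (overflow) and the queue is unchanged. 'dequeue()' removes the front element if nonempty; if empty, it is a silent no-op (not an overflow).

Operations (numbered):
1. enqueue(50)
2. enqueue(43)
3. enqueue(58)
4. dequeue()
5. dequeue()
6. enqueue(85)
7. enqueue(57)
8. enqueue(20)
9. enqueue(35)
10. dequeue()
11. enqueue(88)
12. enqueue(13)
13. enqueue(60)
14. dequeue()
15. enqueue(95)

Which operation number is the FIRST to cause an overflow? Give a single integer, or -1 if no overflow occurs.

Answer: 13

Derivation:
1. enqueue(50): size=1
2. enqueue(43): size=2
3. enqueue(58): size=3
4. dequeue(): size=2
5. dequeue(): size=1
6. enqueue(85): size=2
7. enqueue(57): size=3
8. enqueue(20): size=4
9. enqueue(35): size=5
10. dequeue(): size=4
11. enqueue(88): size=5
12. enqueue(13): size=6
13. enqueue(60): size=6=cap → OVERFLOW (fail)
14. dequeue(): size=5
15. enqueue(95): size=6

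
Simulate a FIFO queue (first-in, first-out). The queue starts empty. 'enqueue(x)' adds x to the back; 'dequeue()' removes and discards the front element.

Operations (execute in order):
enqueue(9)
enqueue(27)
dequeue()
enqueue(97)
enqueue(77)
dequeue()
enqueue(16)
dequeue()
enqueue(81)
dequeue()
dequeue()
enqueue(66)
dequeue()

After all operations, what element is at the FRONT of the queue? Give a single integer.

enqueue(9): queue = [9]
enqueue(27): queue = [9, 27]
dequeue(): queue = [27]
enqueue(97): queue = [27, 97]
enqueue(77): queue = [27, 97, 77]
dequeue(): queue = [97, 77]
enqueue(16): queue = [97, 77, 16]
dequeue(): queue = [77, 16]
enqueue(81): queue = [77, 16, 81]
dequeue(): queue = [16, 81]
dequeue(): queue = [81]
enqueue(66): queue = [81, 66]
dequeue(): queue = [66]

Answer: 66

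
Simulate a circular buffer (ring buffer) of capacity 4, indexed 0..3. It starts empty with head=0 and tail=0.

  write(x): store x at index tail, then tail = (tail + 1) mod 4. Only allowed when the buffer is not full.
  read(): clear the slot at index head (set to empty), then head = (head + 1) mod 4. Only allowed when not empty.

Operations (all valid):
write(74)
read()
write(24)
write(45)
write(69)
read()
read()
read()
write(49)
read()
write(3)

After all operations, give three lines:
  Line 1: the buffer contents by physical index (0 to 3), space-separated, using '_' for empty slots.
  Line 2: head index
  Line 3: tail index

write(74): buf=[74 _ _ _], head=0, tail=1, size=1
read(): buf=[_ _ _ _], head=1, tail=1, size=0
write(24): buf=[_ 24 _ _], head=1, tail=2, size=1
write(45): buf=[_ 24 45 _], head=1, tail=3, size=2
write(69): buf=[_ 24 45 69], head=1, tail=0, size=3
read(): buf=[_ _ 45 69], head=2, tail=0, size=2
read(): buf=[_ _ _ 69], head=3, tail=0, size=1
read(): buf=[_ _ _ _], head=0, tail=0, size=0
write(49): buf=[49 _ _ _], head=0, tail=1, size=1
read(): buf=[_ _ _ _], head=1, tail=1, size=0
write(3): buf=[_ 3 _ _], head=1, tail=2, size=1

Answer: _ 3 _ _
1
2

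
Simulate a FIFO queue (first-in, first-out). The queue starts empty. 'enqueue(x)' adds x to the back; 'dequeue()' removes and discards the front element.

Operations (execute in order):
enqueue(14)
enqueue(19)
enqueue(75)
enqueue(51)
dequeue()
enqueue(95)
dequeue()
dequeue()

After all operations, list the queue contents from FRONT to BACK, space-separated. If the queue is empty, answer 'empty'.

enqueue(14): [14]
enqueue(19): [14, 19]
enqueue(75): [14, 19, 75]
enqueue(51): [14, 19, 75, 51]
dequeue(): [19, 75, 51]
enqueue(95): [19, 75, 51, 95]
dequeue(): [75, 51, 95]
dequeue(): [51, 95]

Answer: 51 95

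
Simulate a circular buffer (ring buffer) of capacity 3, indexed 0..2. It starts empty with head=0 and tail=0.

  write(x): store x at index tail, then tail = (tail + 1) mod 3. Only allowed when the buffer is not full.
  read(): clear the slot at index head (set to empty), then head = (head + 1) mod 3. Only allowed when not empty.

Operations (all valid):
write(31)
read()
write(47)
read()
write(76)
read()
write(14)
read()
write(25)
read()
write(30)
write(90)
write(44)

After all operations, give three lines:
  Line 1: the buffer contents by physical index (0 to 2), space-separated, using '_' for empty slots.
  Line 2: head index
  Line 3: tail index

write(31): buf=[31 _ _], head=0, tail=1, size=1
read(): buf=[_ _ _], head=1, tail=1, size=0
write(47): buf=[_ 47 _], head=1, tail=2, size=1
read(): buf=[_ _ _], head=2, tail=2, size=0
write(76): buf=[_ _ 76], head=2, tail=0, size=1
read(): buf=[_ _ _], head=0, tail=0, size=0
write(14): buf=[14 _ _], head=0, tail=1, size=1
read(): buf=[_ _ _], head=1, tail=1, size=0
write(25): buf=[_ 25 _], head=1, tail=2, size=1
read(): buf=[_ _ _], head=2, tail=2, size=0
write(30): buf=[_ _ 30], head=2, tail=0, size=1
write(90): buf=[90 _ 30], head=2, tail=1, size=2
write(44): buf=[90 44 30], head=2, tail=2, size=3

Answer: 90 44 30
2
2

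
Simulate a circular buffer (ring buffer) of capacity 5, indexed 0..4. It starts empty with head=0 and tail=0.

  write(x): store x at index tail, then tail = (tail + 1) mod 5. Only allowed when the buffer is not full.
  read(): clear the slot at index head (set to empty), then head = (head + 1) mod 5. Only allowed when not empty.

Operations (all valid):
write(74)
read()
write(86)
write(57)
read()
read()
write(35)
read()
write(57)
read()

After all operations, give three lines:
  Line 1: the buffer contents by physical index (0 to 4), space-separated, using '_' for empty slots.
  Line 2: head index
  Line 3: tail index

Answer: _ _ _ _ _
0
0

Derivation:
write(74): buf=[74 _ _ _ _], head=0, tail=1, size=1
read(): buf=[_ _ _ _ _], head=1, tail=1, size=0
write(86): buf=[_ 86 _ _ _], head=1, tail=2, size=1
write(57): buf=[_ 86 57 _ _], head=1, tail=3, size=2
read(): buf=[_ _ 57 _ _], head=2, tail=3, size=1
read(): buf=[_ _ _ _ _], head=3, tail=3, size=0
write(35): buf=[_ _ _ 35 _], head=3, tail=4, size=1
read(): buf=[_ _ _ _ _], head=4, tail=4, size=0
write(57): buf=[_ _ _ _ 57], head=4, tail=0, size=1
read(): buf=[_ _ _ _ _], head=0, tail=0, size=0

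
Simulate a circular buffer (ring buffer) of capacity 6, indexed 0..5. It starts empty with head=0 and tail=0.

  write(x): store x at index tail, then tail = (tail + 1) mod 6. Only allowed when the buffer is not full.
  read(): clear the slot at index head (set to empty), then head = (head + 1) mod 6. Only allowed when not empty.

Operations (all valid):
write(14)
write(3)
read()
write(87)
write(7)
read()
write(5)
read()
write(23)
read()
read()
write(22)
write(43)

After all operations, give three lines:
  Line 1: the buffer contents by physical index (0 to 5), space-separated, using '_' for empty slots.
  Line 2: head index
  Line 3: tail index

write(14): buf=[14 _ _ _ _ _], head=0, tail=1, size=1
write(3): buf=[14 3 _ _ _ _], head=0, tail=2, size=2
read(): buf=[_ 3 _ _ _ _], head=1, tail=2, size=1
write(87): buf=[_ 3 87 _ _ _], head=1, tail=3, size=2
write(7): buf=[_ 3 87 7 _ _], head=1, tail=4, size=3
read(): buf=[_ _ 87 7 _ _], head=2, tail=4, size=2
write(5): buf=[_ _ 87 7 5 _], head=2, tail=5, size=3
read(): buf=[_ _ _ 7 5 _], head=3, tail=5, size=2
write(23): buf=[_ _ _ 7 5 23], head=3, tail=0, size=3
read(): buf=[_ _ _ _ 5 23], head=4, tail=0, size=2
read(): buf=[_ _ _ _ _ 23], head=5, tail=0, size=1
write(22): buf=[22 _ _ _ _ 23], head=5, tail=1, size=2
write(43): buf=[22 43 _ _ _ 23], head=5, tail=2, size=3

Answer: 22 43 _ _ _ 23
5
2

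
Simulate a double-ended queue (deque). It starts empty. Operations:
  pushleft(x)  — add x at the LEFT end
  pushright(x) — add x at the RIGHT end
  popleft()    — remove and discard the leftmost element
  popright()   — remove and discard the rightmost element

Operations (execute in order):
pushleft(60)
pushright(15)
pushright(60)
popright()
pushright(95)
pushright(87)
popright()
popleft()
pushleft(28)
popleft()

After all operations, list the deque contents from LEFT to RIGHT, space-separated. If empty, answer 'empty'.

Answer: 15 95

Derivation:
pushleft(60): [60]
pushright(15): [60, 15]
pushright(60): [60, 15, 60]
popright(): [60, 15]
pushright(95): [60, 15, 95]
pushright(87): [60, 15, 95, 87]
popright(): [60, 15, 95]
popleft(): [15, 95]
pushleft(28): [28, 15, 95]
popleft(): [15, 95]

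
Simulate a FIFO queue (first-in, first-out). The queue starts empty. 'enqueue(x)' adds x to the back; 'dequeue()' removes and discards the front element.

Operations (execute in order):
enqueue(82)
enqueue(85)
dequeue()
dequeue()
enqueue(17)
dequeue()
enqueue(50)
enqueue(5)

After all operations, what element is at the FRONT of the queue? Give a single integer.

Answer: 50

Derivation:
enqueue(82): queue = [82]
enqueue(85): queue = [82, 85]
dequeue(): queue = [85]
dequeue(): queue = []
enqueue(17): queue = [17]
dequeue(): queue = []
enqueue(50): queue = [50]
enqueue(5): queue = [50, 5]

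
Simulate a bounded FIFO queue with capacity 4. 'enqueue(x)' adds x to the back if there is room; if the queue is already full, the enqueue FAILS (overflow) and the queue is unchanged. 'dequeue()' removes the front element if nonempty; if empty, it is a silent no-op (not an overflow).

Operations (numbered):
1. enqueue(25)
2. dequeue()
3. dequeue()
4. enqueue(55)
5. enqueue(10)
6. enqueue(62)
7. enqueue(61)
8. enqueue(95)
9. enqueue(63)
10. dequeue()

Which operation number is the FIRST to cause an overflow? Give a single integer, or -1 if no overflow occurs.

1. enqueue(25): size=1
2. dequeue(): size=0
3. dequeue(): empty, no-op, size=0
4. enqueue(55): size=1
5. enqueue(10): size=2
6. enqueue(62): size=3
7. enqueue(61): size=4
8. enqueue(95): size=4=cap → OVERFLOW (fail)
9. enqueue(63): size=4=cap → OVERFLOW (fail)
10. dequeue(): size=3

Answer: 8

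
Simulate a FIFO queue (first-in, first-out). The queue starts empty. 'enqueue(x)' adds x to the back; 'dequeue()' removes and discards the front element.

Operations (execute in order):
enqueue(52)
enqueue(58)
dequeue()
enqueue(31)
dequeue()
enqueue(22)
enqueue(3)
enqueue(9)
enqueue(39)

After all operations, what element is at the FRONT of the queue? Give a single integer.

enqueue(52): queue = [52]
enqueue(58): queue = [52, 58]
dequeue(): queue = [58]
enqueue(31): queue = [58, 31]
dequeue(): queue = [31]
enqueue(22): queue = [31, 22]
enqueue(3): queue = [31, 22, 3]
enqueue(9): queue = [31, 22, 3, 9]
enqueue(39): queue = [31, 22, 3, 9, 39]

Answer: 31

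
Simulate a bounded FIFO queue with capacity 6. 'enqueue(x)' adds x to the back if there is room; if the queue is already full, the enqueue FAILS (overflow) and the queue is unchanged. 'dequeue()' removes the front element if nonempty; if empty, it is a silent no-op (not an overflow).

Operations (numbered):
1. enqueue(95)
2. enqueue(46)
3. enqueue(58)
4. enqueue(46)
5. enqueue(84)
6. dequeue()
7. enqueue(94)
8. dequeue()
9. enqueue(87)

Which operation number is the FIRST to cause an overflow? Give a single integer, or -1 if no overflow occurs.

Answer: -1

Derivation:
1. enqueue(95): size=1
2. enqueue(46): size=2
3. enqueue(58): size=3
4. enqueue(46): size=4
5. enqueue(84): size=5
6. dequeue(): size=4
7. enqueue(94): size=5
8. dequeue(): size=4
9. enqueue(87): size=5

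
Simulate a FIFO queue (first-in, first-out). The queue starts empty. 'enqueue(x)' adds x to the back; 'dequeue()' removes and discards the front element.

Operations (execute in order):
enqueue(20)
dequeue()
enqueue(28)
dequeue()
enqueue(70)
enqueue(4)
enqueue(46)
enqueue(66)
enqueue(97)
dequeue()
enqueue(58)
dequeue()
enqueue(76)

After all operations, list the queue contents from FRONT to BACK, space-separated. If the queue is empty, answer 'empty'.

Answer: 46 66 97 58 76

Derivation:
enqueue(20): [20]
dequeue(): []
enqueue(28): [28]
dequeue(): []
enqueue(70): [70]
enqueue(4): [70, 4]
enqueue(46): [70, 4, 46]
enqueue(66): [70, 4, 46, 66]
enqueue(97): [70, 4, 46, 66, 97]
dequeue(): [4, 46, 66, 97]
enqueue(58): [4, 46, 66, 97, 58]
dequeue(): [46, 66, 97, 58]
enqueue(76): [46, 66, 97, 58, 76]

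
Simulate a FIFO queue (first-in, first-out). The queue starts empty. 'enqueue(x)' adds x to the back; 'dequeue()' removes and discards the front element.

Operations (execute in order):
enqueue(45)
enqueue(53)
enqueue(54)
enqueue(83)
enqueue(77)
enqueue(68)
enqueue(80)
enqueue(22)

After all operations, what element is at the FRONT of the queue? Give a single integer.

enqueue(45): queue = [45]
enqueue(53): queue = [45, 53]
enqueue(54): queue = [45, 53, 54]
enqueue(83): queue = [45, 53, 54, 83]
enqueue(77): queue = [45, 53, 54, 83, 77]
enqueue(68): queue = [45, 53, 54, 83, 77, 68]
enqueue(80): queue = [45, 53, 54, 83, 77, 68, 80]
enqueue(22): queue = [45, 53, 54, 83, 77, 68, 80, 22]

Answer: 45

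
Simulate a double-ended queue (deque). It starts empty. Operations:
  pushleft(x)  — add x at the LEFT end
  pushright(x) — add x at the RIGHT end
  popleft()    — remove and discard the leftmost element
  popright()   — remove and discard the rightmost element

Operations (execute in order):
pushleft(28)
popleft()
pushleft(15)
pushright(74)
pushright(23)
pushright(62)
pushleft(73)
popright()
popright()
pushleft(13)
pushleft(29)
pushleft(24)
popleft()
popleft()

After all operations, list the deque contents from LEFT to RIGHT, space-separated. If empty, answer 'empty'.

Answer: 13 73 15 74

Derivation:
pushleft(28): [28]
popleft(): []
pushleft(15): [15]
pushright(74): [15, 74]
pushright(23): [15, 74, 23]
pushright(62): [15, 74, 23, 62]
pushleft(73): [73, 15, 74, 23, 62]
popright(): [73, 15, 74, 23]
popright(): [73, 15, 74]
pushleft(13): [13, 73, 15, 74]
pushleft(29): [29, 13, 73, 15, 74]
pushleft(24): [24, 29, 13, 73, 15, 74]
popleft(): [29, 13, 73, 15, 74]
popleft(): [13, 73, 15, 74]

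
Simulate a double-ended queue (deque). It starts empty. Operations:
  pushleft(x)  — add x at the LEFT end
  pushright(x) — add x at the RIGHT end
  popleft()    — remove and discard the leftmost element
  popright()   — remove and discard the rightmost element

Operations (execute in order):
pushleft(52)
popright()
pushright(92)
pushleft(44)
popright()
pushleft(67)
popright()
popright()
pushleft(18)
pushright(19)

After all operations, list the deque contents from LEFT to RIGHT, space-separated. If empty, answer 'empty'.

Answer: 18 19

Derivation:
pushleft(52): [52]
popright(): []
pushright(92): [92]
pushleft(44): [44, 92]
popright(): [44]
pushleft(67): [67, 44]
popright(): [67]
popright(): []
pushleft(18): [18]
pushright(19): [18, 19]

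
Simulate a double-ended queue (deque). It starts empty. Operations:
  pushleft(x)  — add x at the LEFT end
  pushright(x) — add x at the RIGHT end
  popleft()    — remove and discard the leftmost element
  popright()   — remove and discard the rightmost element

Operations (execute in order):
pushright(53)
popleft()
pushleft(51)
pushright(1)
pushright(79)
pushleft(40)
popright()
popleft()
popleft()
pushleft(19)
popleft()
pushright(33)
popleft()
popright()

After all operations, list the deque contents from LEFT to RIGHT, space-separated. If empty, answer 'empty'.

Answer: empty

Derivation:
pushright(53): [53]
popleft(): []
pushleft(51): [51]
pushright(1): [51, 1]
pushright(79): [51, 1, 79]
pushleft(40): [40, 51, 1, 79]
popright(): [40, 51, 1]
popleft(): [51, 1]
popleft(): [1]
pushleft(19): [19, 1]
popleft(): [1]
pushright(33): [1, 33]
popleft(): [33]
popright(): []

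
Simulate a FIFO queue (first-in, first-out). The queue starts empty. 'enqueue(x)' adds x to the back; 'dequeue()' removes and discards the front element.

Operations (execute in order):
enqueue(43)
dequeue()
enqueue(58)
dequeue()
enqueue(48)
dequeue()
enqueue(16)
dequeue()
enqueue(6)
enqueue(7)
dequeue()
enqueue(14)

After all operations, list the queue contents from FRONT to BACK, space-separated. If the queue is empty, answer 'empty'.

enqueue(43): [43]
dequeue(): []
enqueue(58): [58]
dequeue(): []
enqueue(48): [48]
dequeue(): []
enqueue(16): [16]
dequeue(): []
enqueue(6): [6]
enqueue(7): [6, 7]
dequeue(): [7]
enqueue(14): [7, 14]

Answer: 7 14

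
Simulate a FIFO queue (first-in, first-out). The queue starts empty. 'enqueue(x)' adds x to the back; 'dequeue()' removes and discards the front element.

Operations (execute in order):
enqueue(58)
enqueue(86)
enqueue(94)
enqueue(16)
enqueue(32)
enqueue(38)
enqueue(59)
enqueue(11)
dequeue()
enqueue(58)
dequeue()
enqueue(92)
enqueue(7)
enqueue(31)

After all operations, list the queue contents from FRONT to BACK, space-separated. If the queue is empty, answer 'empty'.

Answer: 94 16 32 38 59 11 58 92 7 31

Derivation:
enqueue(58): [58]
enqueue(86): [58, 86]
enqueue(94): [58, 86, 94]
enqueue(16): [58, 86, 94, 16]
enqueue(32): [58, 86, 94, 16, 32]
enqueue(38): [58, 86, 94, 16, 32, 38]
enqueue(59): [58, 86, 94, 16, 32, 38, 59]
enqueue(11): [58, 86, 94, 16, 32, 38, 59, 11]
dequeue(): [86, 94, 16, 32, 38, 59, 11]
enqueue(58): [86, 94, 16, 32, 38, 59, 11, 58]
dequeue(): [94, 16, 32, 38, 59, 11, 58]
enqueue(92): [94, 16, 32, 38, 59, 11, 58, 92]
enqueue(7): [94, 16, 32, 38, 59, 11, 58, 92, 7]
enqueue(31): [94, 16, 32, 38, 59, 11, 58, 92, 7, 31]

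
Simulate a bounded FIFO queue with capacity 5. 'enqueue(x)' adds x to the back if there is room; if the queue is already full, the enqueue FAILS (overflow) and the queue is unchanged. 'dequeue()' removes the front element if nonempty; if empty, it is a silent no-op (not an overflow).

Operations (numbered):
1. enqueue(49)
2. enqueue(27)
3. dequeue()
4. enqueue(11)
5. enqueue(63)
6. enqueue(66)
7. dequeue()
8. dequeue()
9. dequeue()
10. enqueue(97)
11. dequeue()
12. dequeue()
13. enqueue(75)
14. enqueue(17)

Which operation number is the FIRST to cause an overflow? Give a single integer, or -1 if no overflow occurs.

Answer: -1

Derivation:
1. enqueue(49): size=1
2. enqueue(27): size=2
3. dequeue(): size=1
4. enqueue(11): size=2
5. enqueue(63): size=3
6. enqueue(66): size=4
7. dequeue(): size=3
8. dequeue(): size=2
9. dequeue(): size=1
10. enqueue(97): size=2
11. dequeue(): size=1
12. dequeue(): size=0
13. enqueue(75): size=1
14. enqueue(17): size=2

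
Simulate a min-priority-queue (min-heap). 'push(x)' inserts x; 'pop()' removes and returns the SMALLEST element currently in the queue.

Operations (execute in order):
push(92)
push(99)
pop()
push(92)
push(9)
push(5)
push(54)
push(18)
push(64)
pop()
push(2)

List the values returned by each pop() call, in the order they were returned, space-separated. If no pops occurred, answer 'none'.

push(92): heap contents = [92]
push(99): heap contents = [92, 99]
pop() → 92: heap contents = [99]
push(92): heap contents = [92, 99]
push(9): heap contents = [9, 92, 99]
push(5): heap contents = [5, 9, 92, 99]
push(54): heap contents = [5, 9, 54, 92, 99]
push(18): heap contents = [5, 9, 18, 54, 92, 99]
push(64): heap contents = [5, 9, 18, 54, 64, 92, 99]
pop() → 5: heap contents = [9, 18, 54, 64, 92, 99]
push(2): heap contents = [2, 9, 18, 54, 64, 92, 99]

Answer: 92 5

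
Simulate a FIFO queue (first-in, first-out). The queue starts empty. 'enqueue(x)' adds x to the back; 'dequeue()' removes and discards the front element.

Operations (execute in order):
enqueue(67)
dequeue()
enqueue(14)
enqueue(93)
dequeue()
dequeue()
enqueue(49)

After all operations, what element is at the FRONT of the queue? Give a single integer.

enqueue(67): queue = [67]
dequeue(): queue = []
enqueue(14): queue = [14]
enqueue(93): queue = [14, 93]
dequeue(): queue = [93]
dequeue(): queue = []
enqueue(49): queue = [49]

Answer: 49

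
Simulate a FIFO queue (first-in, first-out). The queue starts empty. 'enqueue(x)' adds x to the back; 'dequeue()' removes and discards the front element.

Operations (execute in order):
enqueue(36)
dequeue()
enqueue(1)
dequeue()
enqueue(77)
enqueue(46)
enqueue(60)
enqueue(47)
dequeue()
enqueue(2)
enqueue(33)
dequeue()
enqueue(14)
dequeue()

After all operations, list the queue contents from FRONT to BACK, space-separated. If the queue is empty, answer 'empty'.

enqueue(36): [36]
dequeue(): []
enqueue(1): [1]
dequeue(): []
enqueue(77): [77]
enqueue(46): [77, 46]
enqueue(60): [77, 46, 60]
enqueue(47): [77, 46, 60, 47]
dequeue(): [46, 60, 47]
enqueue(2): [46, 60, 47, 2]
enqueue(33): [46, 60, 47, 2, 33]
dequeue(): [60, 47, 2, 33]
enqueue(14): [60, 47, 2, 33, 14]
dequeue(): [47, 2, 33, 14]

Answer: 47 2 33 14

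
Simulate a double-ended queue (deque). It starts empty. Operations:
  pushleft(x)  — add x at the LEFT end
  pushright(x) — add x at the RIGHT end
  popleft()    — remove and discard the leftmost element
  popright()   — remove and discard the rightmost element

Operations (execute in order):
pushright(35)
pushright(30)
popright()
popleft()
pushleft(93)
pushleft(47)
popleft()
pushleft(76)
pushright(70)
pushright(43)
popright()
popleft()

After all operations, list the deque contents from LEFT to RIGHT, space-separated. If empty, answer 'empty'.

Answer: 93 70

Derivation:
pushright(35): [35]
pushright(30): [35, 30]
popright(): [35]
popleft(): []
pushleft(93): [93]
pushleft(47): [47, 93]
popleft(): [93]
pushleft(76): [76, 93]
pushright(70): [76, 93, 70]
pushright(43): [76, 93, 70, 43]
popright(): [76, 93, 70]
popleft(): [93, 70]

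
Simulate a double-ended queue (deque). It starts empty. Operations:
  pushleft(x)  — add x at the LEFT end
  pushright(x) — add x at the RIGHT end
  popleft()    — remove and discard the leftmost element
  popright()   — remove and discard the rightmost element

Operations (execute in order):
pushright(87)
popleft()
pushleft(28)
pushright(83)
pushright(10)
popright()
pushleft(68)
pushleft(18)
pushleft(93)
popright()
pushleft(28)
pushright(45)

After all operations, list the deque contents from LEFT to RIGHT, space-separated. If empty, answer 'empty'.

Answer: 28 93 18 68 28 45

Derivation:
pushright(87): [87]
popleft(): []
pushleft(28): [28]
pushright(83): [28, 83]
pushright(10): [28, 83, 10]
popright(): [28, 83]
pushleft(68): [68, 28, 83]
pushleft(18): [18, 68, 28, 83]
pushleft(93): [93, 18, 68, 28, 83]
popright(): [93, 18, 68, 28]
pushleft(28): [28, 93, 18, 68, 28]
pushright(45): [28, 93, 18, 68, 28, 45]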